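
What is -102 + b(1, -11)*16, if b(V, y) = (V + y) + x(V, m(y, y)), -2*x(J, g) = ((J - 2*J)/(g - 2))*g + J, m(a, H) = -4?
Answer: -794/3 ≈ -264.67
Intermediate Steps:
x(J, g) = -J/2 + J*g/(2*(-2 + g)) (x(J, g) = -(((J - 2*J)/(g - 2))*g + J)/2 = -(((-J)/(-2 + g))*g + J)/2 = -((-J/(-2 + g))*g + J)/2 = -(-J*g/(-2 + g) + J)/2 = -(J - J*g/(-2 + g))/2 = -J/2 + J*g/(2*(-2 + g)))
b(V, y) = y + 5*V/6 (b(V, y) = (V + y) + V/(-2 - 4) = (V + y) + V/(-6) = (V + y) + V*(-⅙) = (V + y) - V/6 = y + 5*V/6)
-102 + b(1, -11)*16 = -102 + (-11 + (⅚)*1)*16 = -102 + (-11 + ⅚)*16 = -102 - 61/6*16 = -102 - 488/3 = -794/3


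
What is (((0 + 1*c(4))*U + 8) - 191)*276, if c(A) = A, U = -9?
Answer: -60444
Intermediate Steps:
(((0 + 1*c(4))*U + 8) - 191)*276 = (((0 + 1*4)*(-9) + 8) - 191)*276 = (((0 + 4)*(-9) + 8) - 191)*276 = ((4*(-9) + 8) - 191)*276 = ((-36 + 8) - 191)*276 = (-28 - 191)*276 = -219*276 = -60444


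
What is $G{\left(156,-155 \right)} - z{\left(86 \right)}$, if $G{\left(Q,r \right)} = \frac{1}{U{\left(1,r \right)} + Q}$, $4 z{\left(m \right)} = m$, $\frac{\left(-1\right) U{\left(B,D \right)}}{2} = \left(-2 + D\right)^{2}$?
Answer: $- \frac{528277}{24571} \approx -21.5$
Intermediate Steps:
$U{\left(B,D \right)} = - 2 \left(-2 + D\right)^{2}$
$z{\left(m \right)} = \frac{m}{4}$
$G{\left(Q,r \right)} = \frac{1}{Q - 2 \left(-2 + r\right)^{2}}$ ($G{\left(Q,r \right)} = \frac{1}{- 2 \left(-2 + r\right)^{2} + Q} = \frac{1}{Q - 2 \left(-2 + r\right)^{2}}$)
$G{\left(156,-155 \right)} - z{\left(86 \right)} = \frac{1}{156 - 2 \left(-2 - 155\right)^{2}} - \frac{1}{4} \cdot 86 = \frac{1}{156 - 2 \left(-157\right)^{2}} - \frac{43}{2} = \frac{1}{156 - 49298} - \frac{43}{2} = \frac{1}{-49142} - \frac{43}{2} = - \frac{1}{49142} - \frac{43}{2} = - \frac{528277}{24571}$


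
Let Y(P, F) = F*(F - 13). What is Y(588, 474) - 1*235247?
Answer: -16733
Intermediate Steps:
Y(P, F) = F*(-13 + F)
Y(588, 474) - 1*235247 = 474*(-13 + 474) - 1*235247 = 474*461 - 235247 = 218514 - 235247 = -16733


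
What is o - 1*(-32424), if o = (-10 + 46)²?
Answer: 33720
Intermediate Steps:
o = 1296 (o = 36² = 1296)
o - 1*(-32424) = 1296 - 1*(-32424) = 1296 + 32424 = 33720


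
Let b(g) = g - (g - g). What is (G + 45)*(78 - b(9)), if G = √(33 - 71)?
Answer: 3105 + 69*I*√38 ≈ 3105.0 + 425.34*I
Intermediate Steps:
G = I*√38 (G = √(-38) = I*√38 ≈ 6.1644*I)
b(g) = g (b(g) = g - 1*0 = g + 0 = g)
(G + 45)*(78 - b(9)) = (I*√38 + 45)*(78 - 1*9) = (45 + I*√38)*(78 - 9) = (45 + I*√38)*69 = 3105 + 69*I*√38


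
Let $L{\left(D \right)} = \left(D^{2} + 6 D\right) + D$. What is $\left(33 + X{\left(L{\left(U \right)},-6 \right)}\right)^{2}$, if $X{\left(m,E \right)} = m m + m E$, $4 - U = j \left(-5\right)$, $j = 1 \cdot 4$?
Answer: $301516301025$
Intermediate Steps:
$j = 4$
$U = 24$ ($U = 4 - 4 \left(-5\right) = 4 - -20 = 4 + 20 = 24$)
$L{\left(D \right)} = D^{2} + 7 D$
$X{\left(m,E \right)} = m^{2} + E m$
$\left(33 + X{\left(L{\left(U \right)},-6 \right)}\right)^{2} = \left(33 + 24 \left(7 + 24\right) \left(-6 + 24 \left(7 + 24\right)\right)\right)^{2} = \left(33 + 24 \cdot 31 \left(-6 + 24 \cdot 31\right)\right)^{2} = \left(33 + 744 \left(-6 + 744\right)\right)^{2} = \left(33 + 744 \cdot 738\right)^{2} = \left(33 + 549072\right)^{2} = 549105^{2} = 301516301025$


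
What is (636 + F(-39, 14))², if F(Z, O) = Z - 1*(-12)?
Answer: 370881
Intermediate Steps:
F(Z, O) = 12 + Z (F(Z, O) = Z + 12 = 12 + Z)
(636 + F(-39, 14))² = (636 + (12 - 39))² = (636 - 27)² = 609² = 370881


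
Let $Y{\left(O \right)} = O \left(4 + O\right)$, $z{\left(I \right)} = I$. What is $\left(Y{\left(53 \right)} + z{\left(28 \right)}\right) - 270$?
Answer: $2779$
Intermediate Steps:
$\left(Y{\left(53 \right)} + z{\left(28 \right)}\right) - 270 = \left(53 \left(4 + 53\right) + 28\right) - 270 = \left(53 \cdot 57 + 28\right) - 270 = \left(3021 + 28\right) - 270 = 3049 - 270 = 2779$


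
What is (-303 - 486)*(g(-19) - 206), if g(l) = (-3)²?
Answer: 155433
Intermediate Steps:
g(l) = 9
(-303 - 486)*(g(-19) - 206) = (-303 - 486)*(9 - 206) = -789*(-197) = 155433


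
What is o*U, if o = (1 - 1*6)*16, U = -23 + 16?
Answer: 560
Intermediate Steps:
U = -7
o = -80 (o = (1 - 6)*16 = -5*16 = -80)
o*U = -80*(-7) = 560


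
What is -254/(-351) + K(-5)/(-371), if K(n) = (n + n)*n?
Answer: 76684/130221 ≈ 0.58888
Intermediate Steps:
K(n) = 2*n**2 (K(n) = (2*n)*n = 2*n**2)
-254/(-351) + K(-5)/(-371) = -254/(-351) + (2*(-5)**2)/(-371) = -254*(-1/351) + (2*25)*(-1/371) = 254/351 + 50*(-1/371) = 254/351 - 50/371 = 76684/130221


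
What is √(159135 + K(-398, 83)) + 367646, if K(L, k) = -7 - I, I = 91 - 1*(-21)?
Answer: 367646 + 2*√39754 ≈ 3.6805e+5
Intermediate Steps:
I = 112 (I = 91 + 21 = 112)
K(L, k) = -119 (K(L, k) = -7 - 1*112 = -7 - 112 = -119)
√(159135 + K(-398, 83)) + 367646 = √(159135 - 119) + 367646 = √159016 + 367646 = 2*√39754 + 367646 = 367646 + 2*√39754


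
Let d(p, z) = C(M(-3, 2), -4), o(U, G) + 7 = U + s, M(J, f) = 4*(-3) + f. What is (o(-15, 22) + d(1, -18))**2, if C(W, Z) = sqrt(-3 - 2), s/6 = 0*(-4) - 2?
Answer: (34 - I*sqrt(5))**2 ≈ 1151.0 - 152.05*I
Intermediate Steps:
s = -12 (s = 6*(0*(-4) - 2) = 6*(0 - 2) = 6*(-2) = -12)
M(J, f) = -12 + f
C(W, Z) = I*sqrt(5) (C(W, Z) = sqrt(-5) = I*sqrt(5))
o(U, G) = -19 + U (o(U, G) = -7 + (U - 12) = -7 + (-12 + U) = -19 + U)
d(p, z) = I*sqrt(5)
(o(-15, 22) + d(1, -18))**2 = ((-19 - 15) + I*sqrt(5))**2 = (-34 + I*sqrt(5))**2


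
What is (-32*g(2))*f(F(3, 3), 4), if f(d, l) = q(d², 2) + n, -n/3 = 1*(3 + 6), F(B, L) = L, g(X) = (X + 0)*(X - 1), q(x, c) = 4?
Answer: 1472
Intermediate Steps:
g(X) = X*(-1 + X)
n = -27 (n = -3*(3 + 6) = -3*9 = -27)
f(d, l) = -23 (f(d, l) = 4 - 27 = -23)
(-32*g(2))*f(F(3, 3), 4) = -64*(-1 + 2)*(-23) = -64*(-23) = 1472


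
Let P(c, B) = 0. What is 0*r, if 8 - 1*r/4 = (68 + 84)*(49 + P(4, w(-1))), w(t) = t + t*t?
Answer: 0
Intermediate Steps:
w(t) = t + t²
r = -29760 (r = 32 - 4*(68 + 84)*(49 + 0) = 32 - 608*49 = 32 - 4*7448 = 32 - 29792 = -29760)
0*r = 0*(-29760) = 0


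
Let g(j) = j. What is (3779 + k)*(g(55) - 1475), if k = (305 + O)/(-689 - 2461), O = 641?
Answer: -1690212368/315 ≈ -5.3658e+6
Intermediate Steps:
k = -473/1575 (k = (305 + 641)/(-689 - 2461) = 946/(-3150) = 946*(-1/3150) = -473/1575 ≈ -0.30032)
(3779 + k)*(g(55) - 1475) = (3779 - 473/1575)*(55 - 1475) = (5951452/1575)*(-1420) = -1690212368/315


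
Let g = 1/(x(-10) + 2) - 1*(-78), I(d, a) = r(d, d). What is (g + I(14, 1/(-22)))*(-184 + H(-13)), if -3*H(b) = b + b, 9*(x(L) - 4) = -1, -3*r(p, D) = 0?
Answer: -726406/53 ≈ -13706.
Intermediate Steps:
r(p, D) = 0 (r(p, D) = -1/3*0 = 0)
x(L) = 35/9 (x(L) = 4 + (1/9)*(-1) = 4 - 1/9 = 35/9)
I(d, a) = 0
H(b) = -2*b/3 (H(b) = -(b + b)/3 = -2*b/3)
g = 4143/53 (g = 1/(35/9 + 2) - 1*(-78) = 1/(53/9) + 78 = 9/53 + 78 = 4143/53 ≈ 78.170)
(g + I(14, 1/(-22)))*(-184 + H(-13)) = (4143/53 + 0)*(-184 - 2/3*(-13)) = 4143*(-184 + 26/3)/53 = (4143/53)*(-526/3) = -726406/53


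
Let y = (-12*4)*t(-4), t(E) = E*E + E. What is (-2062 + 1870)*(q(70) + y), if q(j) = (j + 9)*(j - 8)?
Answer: -829824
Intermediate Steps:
q(j) = (-8 + j)*(9 + j) (q(j) = (9 + j)*(-8 + j) = (-8 + j)*(9 + j))
t(E) = E + E**2 (t(E) = E**2 + E = E + E**2)
y = -576 (y = (-12*4)*(-4*(1 - 4)) = -(-192)*(-3) = -48*12 = -576)
(-2062 + 1870)*(q(70) + y) = (-2062 + 1870)*((-72 + 70 + 70**2) - 576) = -192*((-72 + 70 + 4900) - 576) = -192*(4898 - 576) = -192*4322 = -829824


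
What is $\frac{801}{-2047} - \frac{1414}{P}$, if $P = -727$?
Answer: $\frac{25979}{16721} \approx 1.5537$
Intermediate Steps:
$\frac{801}{-2047} - \frac{1414}{P} = \frac{801}{-2047} - \frac{1414}{-727} = 801 \left(- \frac{1}{2047}\right) - - \frac{1414}{727} = - \frac{9}{23} + \frac{1414}{727} = \frac{25979}{16721}$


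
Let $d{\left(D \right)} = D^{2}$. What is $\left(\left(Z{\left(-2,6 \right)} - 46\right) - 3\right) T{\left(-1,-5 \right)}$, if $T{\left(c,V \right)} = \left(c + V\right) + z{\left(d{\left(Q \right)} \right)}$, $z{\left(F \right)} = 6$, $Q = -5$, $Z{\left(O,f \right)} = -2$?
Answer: $0$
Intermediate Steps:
$T{\left(c,V \right)} = 6 + V + c$ ($T{\left(c,V \right)} = \left(c + V\right) + 6 = \left(V + c\right) + 6 = 6 + V + c$)
$\left(\left(Z{\left(-2,6 \right)} - 46\right) - 3\right) T{\left(-1,-5 \right)} = \left(\left(-2 - 46\right) - 3\right) \left(6 - 5 - 1\right) = \left(-48 - 3\right) 0 = \left(-51\right) 0 = 0$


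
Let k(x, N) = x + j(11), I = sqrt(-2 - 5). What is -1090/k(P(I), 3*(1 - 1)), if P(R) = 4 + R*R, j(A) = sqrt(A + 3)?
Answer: -654 - 218*sqrt(14) ≈ -1469.7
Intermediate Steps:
I = I*sqrt(7) (I = sqrt(-7) = I*sqrt(7) ≈ 2.6458*I)
j(A) = sqrt(3 + A)
P(R) = 4 + R**2
k(x, N) = x + sqrt(14) (k(x, N) = x + sqrt(3 + 11) = x + sqrt(14))
-1090/k(P(I), 3*(1 - 1)) = -1090/((4 + (I*sqrt(7))**2) + sqrt(14)) = -1090/((4 - 7) + sqrt(14)) = -1090/(-3 + sqrt(14))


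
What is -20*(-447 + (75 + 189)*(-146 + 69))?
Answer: 415500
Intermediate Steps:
-20*(-447 + (75 + 189)*(-146 + 69)) = -20*(-447 + 264*(-77)) = -20*(-447 - 20328) = -20*(-20775) = 415500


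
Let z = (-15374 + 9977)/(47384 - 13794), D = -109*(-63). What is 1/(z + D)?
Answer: 33590/230657133 ≈ 0.00014563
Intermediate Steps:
D = 6867
z = -5397/33590 ≈ -0.16067
1/(z + D) = 1/(-5397/33590 + 6867) = 1/(230657133/33590) = 33590/230657133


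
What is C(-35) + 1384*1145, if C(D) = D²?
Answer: 1585905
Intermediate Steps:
C(-35) + 1384*1145 = (-35)² + 1384*1145 = 1225 + 1584680 = 1585905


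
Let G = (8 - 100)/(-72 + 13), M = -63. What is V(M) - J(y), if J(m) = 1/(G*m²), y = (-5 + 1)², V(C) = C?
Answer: -1483835/23552 ≈ -63.003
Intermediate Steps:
G = 92/59 (G = -92/(-59) = -92*(-1/59) = 92/59 ≈ 1.5593)
y = 16 (y = (-4)² = 16)
J(m) = 59/(92*m²) (J(m) = 1/(92*m²/59) = 59/(92*m²))
V(M) - J(y) = -63 - 59/(92*16²) = -63 - 59/(92*256) = -63 - 1*59/23552 = -63 - 59/23552 = -1483835/23552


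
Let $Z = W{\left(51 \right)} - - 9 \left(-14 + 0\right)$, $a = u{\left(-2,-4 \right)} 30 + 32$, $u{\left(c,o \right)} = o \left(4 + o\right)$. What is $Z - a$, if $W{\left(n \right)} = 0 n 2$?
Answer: $-158$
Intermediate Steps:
$W{\left(n \right)} = 0$ ($W{\left(n \right)} = 0 \cdot 2 = 0$)
$a = 32$ ($a = - 4 \left(4 - 4\right) 30 + 32 = \left(-4\right) 0 \cdot 30 + 32 = 0 \cdot 30 + 32 = 0 + 32 = 32$)
$Z = -126$ ($Z = 0 - - 9 \left(-14 + 0\right) = 0 - \left(-9\right) \left(-14\right) = 0 - 126 = -126$)
$Z - a = -126 - 32 = -158$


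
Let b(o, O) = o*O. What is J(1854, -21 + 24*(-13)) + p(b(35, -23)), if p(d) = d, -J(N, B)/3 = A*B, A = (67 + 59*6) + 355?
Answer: 774419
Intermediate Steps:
A = 776 (A = (67 + 354) + 355 = 421 + 355 = 776)
b(o, O) = O*o
J(N, B) = -2328*B
J(1854, -21 + 24*(-13)) + p(b(35, -23)) = -2328*(-21 + 24*(-13)) - 23*35 = -2328*(-21 - 312) - 805 = -2328*(-333) - 805 = 775224 - 805 = 774419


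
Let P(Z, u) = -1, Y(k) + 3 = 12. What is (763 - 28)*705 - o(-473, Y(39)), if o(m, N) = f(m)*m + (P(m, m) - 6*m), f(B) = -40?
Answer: 496418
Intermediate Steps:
Y(k) = 9 (Y(k) = -3 + 12 = 9)
o(m, N) = -1 - 46*m (o(m, N) = -40*m + (-1 - 6*m) = -1 - 46*m)
(763 - 28)*705 - o(-473, Y(39)) = (763 - 28)*705 - (-1 - 46*(-473)) = 735*705 - (-1 + 21758) = 518175 - 1*21757 = 518175 - 21757 = 496418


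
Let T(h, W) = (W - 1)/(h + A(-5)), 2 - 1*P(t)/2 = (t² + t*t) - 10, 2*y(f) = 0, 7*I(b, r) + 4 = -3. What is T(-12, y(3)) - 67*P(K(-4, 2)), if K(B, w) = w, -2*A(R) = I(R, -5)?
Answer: -12326/23 ≈ -535.91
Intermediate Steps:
I(b, r) = -1 (I(b, r) = -4/7 + (⅐)*(-3) = -4/7 - 3/7 = -1)
A(R) = ½ (A(R) = -½*(-1) = ½)
y(f) = 0 (y(f) = (½)*0 = 0)
P(t) = 24 - 4*t² (P(t) = 4 - 2*((t² + t*t) - 10) = 4 - 2*((t² + t²) - 10) = 4 - 2*(2*t² - 10) = 4 - 2*(-10 + 2*t²) = 4 + (20 - 4*t²) = 24 - 4*t²)
T(h, W) = (-1 + W)/(½ + h) (T(h, W) = (W - 1)/(h + ½) = (-1 + W)/(½ + h))
T(-12, y(3)) - 67*P(K(-4, 2)) = 2*(-1 + 0)/(1 + 2*(-12)) - 67*(24 - 4*2²) = 2*(-1)/(1 - 24) - 67*(24 - 4*4) = 2*(-1)/(-23) - 67*(24 - 16) = 2*(-1/23)*(-1) - 67*8 = 2/23 - 536 = -12326/23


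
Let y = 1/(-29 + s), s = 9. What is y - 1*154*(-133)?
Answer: 409639/20 ≈ 20482.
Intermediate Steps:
y = -1/20 (y = 1/(-29 + 9) = 1/(-20) = -1/20 ≈ -0.050000)
y - 1*154*(-133) = -1/20 - 1*154*(-133) = -1/20 - 154*(-133) = -1/20 + 20482 = 409639/20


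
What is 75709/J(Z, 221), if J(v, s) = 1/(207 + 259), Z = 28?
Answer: 35280394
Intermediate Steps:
J(v, s) = 1/466
75709/J(Z, 221) = 75709/(1/466) = 75709*466 = 35280394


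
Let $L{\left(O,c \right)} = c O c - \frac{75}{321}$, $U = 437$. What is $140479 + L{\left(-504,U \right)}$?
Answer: $- \frac{10283545004}{107} \approx -9.6108 \cdot 10^{7}$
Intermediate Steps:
$L{\left(O,c \right)} = - \frac{25}{107} + O c^{2}$ ($L{\left(O,c \right)} = O c c - \frac{25}{107} = O c^{2} - \frac{25}{107} = - \frac{25}{107} + O c^{2}$)
$140479 + L{\left(-504,U \right)} = 140479 - \left(\frac{25}{107} + 504 \cdot 437^{2}\right) = 140479 - \frac{10298576257}{107} = - \frac{10283545004}{107}$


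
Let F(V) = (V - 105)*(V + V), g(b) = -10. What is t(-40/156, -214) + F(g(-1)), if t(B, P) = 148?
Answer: 2448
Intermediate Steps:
F(V) = 2*V*(-105 + V) (F(V) = (-105 + V)*(2*V) = 2*V*(-105 + V))
t(-40/156, -214) + F(g(-1)) = 148 + 2*(-10)*(-105 - 10) = 148 + 2*(-10)*(-115) = 148 + 2300 = 2448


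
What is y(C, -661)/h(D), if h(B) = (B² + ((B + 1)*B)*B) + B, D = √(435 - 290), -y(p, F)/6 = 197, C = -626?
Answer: 197/1728 - 14381*√145/250560 ≈ -0.57713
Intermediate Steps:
y(p, F) = -1182 (y(p, F) = -6*197 = -1182)
D = √145 ≈ 12.042
h(B) = B + B² + B²*(1 + B) (h(B) = (B² + ((1 + B)*B)*B) + B = (B² + (B*(1 + B))*B) + B = (B² + B²*(1 + B)) + B = B + B² + B²*(1 + B))
y(C, -661)/h(D) = -1182*√145/(145*(1 + (√145)² + 2*√145)) = -1182*√145/(145*(1 + 145 + 2*√145)) = -1182*√145/(145*(146 + 2*√145))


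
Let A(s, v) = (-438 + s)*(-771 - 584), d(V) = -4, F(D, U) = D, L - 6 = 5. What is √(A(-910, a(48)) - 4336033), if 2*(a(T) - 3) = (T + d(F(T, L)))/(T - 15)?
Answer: I*√2509493 ≈ 1584.1*I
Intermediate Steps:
L = 11 (L = 6 + 5 = 11)
a(T) = 3 + (-4 + T)/(2*(-15 + T)) (a(T) = 3 + ((T - 4)/(T - 15))/2 = 3 + ((-4 + T)/(-15 + T))/2 = 3 + (-4 + T)/(2*(-15 + T)))
A(s, v) = 593490 - 1355*s (A(s, v) = (-438 + s)*(-1355) = 593490 - 1355*s)
√(A(-910, a(48)) - 4336033) = √((593490 - 1355*(-910)) - 4336033) = √((593490 + 1233050) - 4336033) = √(1826540 - 4336033) = √(-2509493) = I*√2509493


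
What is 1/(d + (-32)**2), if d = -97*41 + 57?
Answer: -1/2896 ≈ -0.00034530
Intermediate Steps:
d = -3920 (d = -3977 + 57 = -3920)
1/(d + (-32)**2) = 1/(-3920 + (-32)**2) = 1/(-3920 + 1024) = 1/(-2896) = -1/2896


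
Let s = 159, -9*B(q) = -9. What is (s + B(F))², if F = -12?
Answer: 25600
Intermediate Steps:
B(q) = 1 (B(q) = -⅑*(-9) = 1)
(s + B(F))² = (159 + 1)² = 160² = 25600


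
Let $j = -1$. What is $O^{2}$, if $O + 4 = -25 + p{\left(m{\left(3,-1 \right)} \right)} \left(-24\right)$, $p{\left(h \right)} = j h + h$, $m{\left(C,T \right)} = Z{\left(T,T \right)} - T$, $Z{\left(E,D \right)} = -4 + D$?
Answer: $841$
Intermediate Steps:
$m{\left(C,T \right)} = -4$ ($m{\left(C,T \right)} = \left(-4 + T\right) - T = -4$)
$p{\left(h \right)} = 0$ ($p{\left(h \right)} = - h + h = 0$)
$O = -29$ ($O = -4 + \left(-25 + 0 \left(-24\right)\right) = -4 + \left(-25 + 0\right) = -4 - 25 = -29$)
$O^{2} = \left(-29\right)^{2} = 841$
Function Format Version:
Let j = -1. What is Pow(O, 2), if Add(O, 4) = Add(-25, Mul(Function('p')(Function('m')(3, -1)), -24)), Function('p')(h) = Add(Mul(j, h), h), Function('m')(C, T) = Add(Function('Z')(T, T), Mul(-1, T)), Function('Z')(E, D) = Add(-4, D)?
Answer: 841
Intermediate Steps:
Function('m')(C, T) = -4 (Function('m')(C, T) = Add(Add(-4, T), Mul(-1, T)) = -4)
Function('p')(h) = 0 (Function('p')(h) = Add(Mul(-1, h), h) = 0)
O = -29 (O = Add(-4, Add(-25, Mul(0, -24))) = Add(-4, Add(-25, 0)) = Add(-4, -25) = -29)
Pow(O, 2) = Pow(-29, 2) = 841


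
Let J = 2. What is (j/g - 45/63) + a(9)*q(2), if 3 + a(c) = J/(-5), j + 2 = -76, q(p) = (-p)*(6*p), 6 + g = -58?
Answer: 91957/1120 ≈ 82.104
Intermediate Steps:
g = -64 (g = -6 - 58 = -64)
q(p) = -6*p²
j = -78 (j = -2 - 76 = -78)
a(c) = -17/5 (a(c) = -3 + 2/(-5) = -3 + 2*(-⅕) = -3 - ⅖ = -17/5)
(j/g - 45/63) + a(9)*q(2) = (-78/(-64) - 45/63) - (-102)*2²/5 = (-78*(-1/64) - 45*1/63) - (-102)*4/5 = (39/32 - 5/7) - 17/5*(-24) = 113/224 + 408/5 = 91957/1120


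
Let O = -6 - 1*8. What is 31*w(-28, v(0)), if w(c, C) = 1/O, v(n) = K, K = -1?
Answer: -31/14 ≈ -2.2143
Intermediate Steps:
O = -14 (O = -6 - 8 = -14)
v(n) = -1
w(c, C) = -1/14 (w(c, C) = 1/(-14) = -1/14)
31*w(-28, v(0)) = 31*(-1/14) = -31/14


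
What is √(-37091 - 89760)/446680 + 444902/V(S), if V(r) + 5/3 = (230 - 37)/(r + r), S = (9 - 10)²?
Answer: 2669412/569 + I*√126851/446680 ≈ 4691.4 + 0.00079735*I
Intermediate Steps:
S = 1 (S = (-1)² = 1)
V(r) = -5/3 + 193/(2*r) (V(r) = -5/3 + (230 - 37)/(r + r) = -5/3 + 193/((2*r)) = -5/3 + 193*(1/(2*r)) = -5/3 + 193/(2*r))
√(-37091 - 89760)/446680 + 444902/V(S) = √(-37091 - 89760)/446680 + 444902/(((⅙)*(579 - 10*1)/1)) = √(-126851)*(1/446680) + 444902/(((⅙)*1*(579 - 10))) = (I*√126851)*(1/446680) + 444902/(((⅙)*1*569)) = I*√126851/446680 + 444902/(569/6) = I*√126851/446680 + 444902*(6/569) = I*√126851/446680 + 2669412/569 = 2669412/569 + I*√126851/446680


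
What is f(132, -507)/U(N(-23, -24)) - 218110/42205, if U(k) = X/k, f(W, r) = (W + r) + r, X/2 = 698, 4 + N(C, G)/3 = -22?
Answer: 129952681/2945909 ≈ 44.113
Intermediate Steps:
N(C, G) = -78 (N(C, G) = -12 + 3*(-22) = -12 - 66 = -78)
X = 1396 (X = 2*698 = 1396)
f(W, r) = W + 2*r
U(k) = 1396/k
f(132, -507)/U(N(-23, -24)) - 218110/42205 = (132 + 2*(-507))/((1396/(-78))) - 218110/42205 = (132 - 1014)/((1396*(-1/78))) - 218110*1/42205 = -882/(-698/39) - 43622/8441 = -882*(-39/698) - 43622/8441 = 17199/349 - 43622/8441 = 129952681/2945909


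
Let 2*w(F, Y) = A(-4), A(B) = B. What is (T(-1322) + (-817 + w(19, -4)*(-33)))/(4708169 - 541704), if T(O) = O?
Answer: -2073/4166465 ≈ -0.00049754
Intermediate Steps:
w(F, Y) = -2 (w(F, Y) = (½)*(-4) = -2)
(T(-1322) + (-817 + w(19, -4)*(-33)))/(4708169 - 541704) = (-1322 + (-817 - 2*(-33)))/(4708169 - 541704) = (-1322 + (-817 + 66))/4166465 = (-1322 - 751)*(1/4166465) = -2073*1/4166465 = -2073/4166465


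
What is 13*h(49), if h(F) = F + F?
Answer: 1274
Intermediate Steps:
h(F) = 2*F
13*h(49) = 13*(2*49) = 13*98 = 1274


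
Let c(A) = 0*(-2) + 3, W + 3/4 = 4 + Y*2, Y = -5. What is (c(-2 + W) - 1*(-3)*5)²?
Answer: 324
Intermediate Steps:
W = -27/4 (W = -¾ + (4 - 5*2) = -¾ + (4 - 10) = -¾ - 6 = -27/4 ≈ -6.7500)
c(A) = 3 (c(A) = 0 + 3 = 3)
(c(-2 + W) - 1*(-3)*5)² = (3 - 1*(-3)*5)² = (3 + 3*5)² = (3 + 15)² = 18² = 324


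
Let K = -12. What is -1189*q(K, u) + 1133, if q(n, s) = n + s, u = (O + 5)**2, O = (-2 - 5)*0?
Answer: -14324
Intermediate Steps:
O = 0 (O = -7*0 = 0)
u = 25 (u = (0 + 5)**2 = 5**2 = 25)
-1189*q(K, u) + 1133 = -1189*(-12 + 25) + 1133 = -1189*13 + 1133 = -15457 + 1133 = -14324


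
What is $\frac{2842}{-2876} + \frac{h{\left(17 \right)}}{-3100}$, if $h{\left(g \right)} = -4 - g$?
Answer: $- \frac{2187451}{2228900} \approx -0.9814$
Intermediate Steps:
$\frac{2842}{-2876} + \frac{h{\left(17 \right)}}{-3100} = \frac{2842}{-2876} + \frac{-4 - 17}{-3100} = 2842 \left(- \frac{1}{2876}\right) + \left(-4 - 17\right) \left(- \frac{1}{3100}\right) = - \frac{1421}{1438} - - \frac{21}{3100} = - \frac{1421}{1438} + \frac{21}{3100} = - \frac{2187451}{2228900}$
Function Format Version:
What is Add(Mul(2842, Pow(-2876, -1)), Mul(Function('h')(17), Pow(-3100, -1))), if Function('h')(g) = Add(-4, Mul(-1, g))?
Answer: Rational(-2187451, 2228900) ≈ -0.98140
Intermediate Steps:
Add(Mul(2842, Pow(-2876, -1)), Mul(Function('h')(17), Pow(-3100, -1))) = Add(Mul(2842, Pow(-2876, -1)), Mul(Add(-4, Mul(-1, 17)), Pow(-3100, -1))) = Add(Mul(2842, Rational(-1, 2876)), Mul(Add(-4, -17), Rational(-1, 3100))) = Add(Rational(-1421, 1438), Mul(-21, Rational(-1, 3100))) = Add(Rational(-1421, 1438), Rational(21, 3100)) = Rational(-2187451, 2228900)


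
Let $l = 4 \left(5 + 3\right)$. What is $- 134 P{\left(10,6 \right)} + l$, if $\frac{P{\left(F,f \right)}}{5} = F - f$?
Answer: $-2648$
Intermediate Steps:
$l = 32$ ($l = 4 \cdot 8 = 32$)
$P{\left(F,f \right)} = - 5 f + 5 F$ ($P{\left(F,f \right)} = 5 \left(F - f\right) = - 5 f + 5 F$)
$- 134 P{\left(10,6 \right)} + l = - 134 \left(\left(-5\right) 6 + 5 \cdot 10\right) + 32 = - 134 \left(-30 + 50\right) + 32 = \left(-134\right) 20 + 32 = -2680 + 32 = -2648$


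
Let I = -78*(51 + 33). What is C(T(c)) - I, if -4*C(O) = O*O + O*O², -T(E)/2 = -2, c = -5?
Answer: 6532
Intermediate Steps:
T(E) = 4 (T(E) = -2*(-2) = 4)
I = -6552 (I = -78*84 = -6552)
C(O) = -O²/4 - O³/4 (C(O) = -(O*O + O*O²)/4 = -(O² + O³)/4 = -O²/4 - O³/4)
C(T(c)) - I = (¼)*4²*(-1 - 1*4) - 1*(-6552) = (¼)*16*(-1 - 4) + 6552 = (¼)*16*(-5) + 6552 = -20 + 6552 = 6532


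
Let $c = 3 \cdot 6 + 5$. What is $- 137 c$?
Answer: $-3151$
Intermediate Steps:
$c = 23$ ($c = 18 + 5 = 23$)
$- 137 c = \left(-137\right) 23 = -3151$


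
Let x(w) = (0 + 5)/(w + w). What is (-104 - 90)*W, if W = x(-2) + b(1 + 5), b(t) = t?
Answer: -1843/2 ≈ -921.50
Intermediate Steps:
x(w) = 5/(2*w) (x(w) = 5/((2*w)) = 5*(1/(2*w)) = 5/(2*w))
W = 19/4 (W = (5/2)/(-2) + (1 + 5) = (5/2)*(-½) + 6 = -5/4 + 6 = 19/4 ≈ 4.7500)
(-104 - 90)*W = (-104 - 90)*(19/4) = -194*19/4 = -1843/2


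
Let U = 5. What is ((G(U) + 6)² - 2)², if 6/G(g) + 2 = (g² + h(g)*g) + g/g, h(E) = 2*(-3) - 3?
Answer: 2256004/2401 ≈ 939.61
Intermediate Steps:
h(E) = -9 (h(E) = -6 - 3 = -9)
G(g) = 6/(-1 + g² - 9*g) (G(g) = 6/(-2 + ((g² - 9*g) + g/g)) = 6/(-2 + ((g² - 9*g) + 1)) = 6/(-2 + (1 + g² - 9*g)) = 6/(-1 + g² - 9*g))
((G(U) + 6)² - 2)² = ((6/(-1 + 5² - 9*5) + 6)² - 2)² = ((6/(-1 + 25 - 45) + 6)² - 2)² = ((6/(-21) + 6)² - 2)² = ((6*(-1/21) + 6)² - 2)² = ((-2/7 + 6)² - 2)² = ((40/7)² - 2)² = (1600/49 - 2)² = (1502/49)² = 2256004/2401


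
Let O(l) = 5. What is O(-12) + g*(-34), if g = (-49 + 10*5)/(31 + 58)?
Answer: 411/89 ≈ 4.6180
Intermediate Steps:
g = 1/89 (g = (-49 + 50)/89 = 1*(1/89) = 1/89 ≈ 0.011236)
O(-12) + g*(-34) = 5 + (1/89)*(-34) = 5 - 34/89 = 411/89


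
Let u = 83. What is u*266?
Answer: 22078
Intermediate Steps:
u*266 = 83*266 = 22078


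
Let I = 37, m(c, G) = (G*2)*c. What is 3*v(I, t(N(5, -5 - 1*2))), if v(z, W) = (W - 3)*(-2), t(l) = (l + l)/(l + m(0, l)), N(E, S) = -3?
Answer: 6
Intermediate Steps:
m(c, G) = 2*G*c (m(c, G) = (2*G)*c = 2*G*c)
t(l) = 2 (t(l) = (l + l)/(l + 2*l*0) = (2*l)/(l + 0) = (2*l)/l = 2)
v(z, W) = 6 - 2*W (v(z, W) = (-3 + W)*(-2) = 6 - 2*W)
3*v(I, t(N(5, -5 - 1*2))) = 3*(6 - 2*2) = 3*(6 - 4) = 3*2 = 6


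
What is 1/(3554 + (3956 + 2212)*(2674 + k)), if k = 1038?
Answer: 1/22899170 ≈ 4.3670e-8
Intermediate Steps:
1/(3554 + (3956 + 2212)*(2674 + k)) = 1/(3554 + (3956 + 2212)*(2674 + 1038)) = 1/(3554 + 6168*3712) = 1/(3554 + 22895616) = 1/22899170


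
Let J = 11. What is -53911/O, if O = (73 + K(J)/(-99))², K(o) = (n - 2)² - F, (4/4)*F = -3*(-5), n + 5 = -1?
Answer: -528381711/51523684 ≈ -10.255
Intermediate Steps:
n = -6 (n = -5 - 1 = -6)
F = 15 (F = -3*(-5) = 15)
K(o) = 49 (K(o) = (-6 - 2)² - 1*15 = (-8)² - 15 = 64 - 15 = 49)
O = 51523684/9801 (O = (73 + 49/(-99))² = (73 + 49*(-1/99))² = (73 - 49/99)² = (7178/99)² = 51523684/9801 ≈ 5257.0)
-53911/O = -53911/51523684/9801 = -53911*9801/51523684 = -528381711/51523684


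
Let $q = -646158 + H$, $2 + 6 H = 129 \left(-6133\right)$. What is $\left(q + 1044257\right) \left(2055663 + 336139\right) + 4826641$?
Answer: $\frac{1910388593858}{3} \approx 6.368 \cdot 10^{11}$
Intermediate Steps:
$H = - \frac{791159}{6}$ ($H = - \frac{1}{3} + \frac{129 \left(-6133\right)}{6} = - \frac{1}{3} + \frac{1}{6} \left(-791157\right) = - \frac{1}{3} - \frac{263719}{2} = - \frac{791159}{6} \approx -1.3186 \cdot 10^{5}$)
$q = - \frac{4668107}{6}$ ($q = -646158 - \frac{791159}{6} = - \frac{4668107}{6} \approx -7.7802 \cdot 10^{5}$)
$\left(q + 1044257\right) \left(2055663 + 336139\right) + 4826641 = \left(- \frac{4668107}{6} + 1044257\right) \left(2055663 + 336139\right) + 4826641 = \frac{1597435}{6} \cdot 2391802 + 4826641 = \frac{1910374113935}{3} + 4826641 = \frac{1910388593858}{3}$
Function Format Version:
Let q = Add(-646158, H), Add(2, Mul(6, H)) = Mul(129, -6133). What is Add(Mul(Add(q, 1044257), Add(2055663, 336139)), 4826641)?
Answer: Rational(1910388593858, 3) ≈ 6.3680e+11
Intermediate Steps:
H = Rational(-791159, 6) (H = Add(Rational(-1, 3), Mul(Rational(1, 6), Mul(129, -6133))) = Add(Rational(-1, 3), Mul(Rational(1, 6), -791157)) = Add(Rational(-1, 3), Rational(-263719, 2)) = Rational(-791159, 6) ≈ -1.3186e+5)
q = Rational(-4668107, 6) (q = Add(-646158, Rational(-791159, 6)) = Rational(-4668107, 6) ≈ -7.7802e+5)
Add(Mul(Add(q, 1044257), Add(2055663, 336139)), 4826641) = Add(Mul(Add(Rational(-4668107, 6), 1044257), Add(2055663, 336139)), 4826641) = Add(Mul(Rational(1597435, 6), 2391802), 4826641) = Add(Rational(1910374113935, 3), 4826641) = Rational(1910388593858, 3)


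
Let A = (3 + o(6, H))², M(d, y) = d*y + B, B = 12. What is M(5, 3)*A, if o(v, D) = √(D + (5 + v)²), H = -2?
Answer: 3456 + 162*√119 ≈ 5223.2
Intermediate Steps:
M(d, y) = 12 + d*y (M(d, y) = d*y + 12 = 12 + d*y)
A = (3 + √119)² (A = (3 + √(-2 + (5 + 6)²))² = (3 + √(-2 + 11²))² = (3 + √(-2 + 121))² = (3 + √119)² ≈ 193.45)
M(5, 3)*A = (12 + 5*3)*(3 + √119)² = (12 + 15)*(3 + √119)² = 27*(3 + √119)²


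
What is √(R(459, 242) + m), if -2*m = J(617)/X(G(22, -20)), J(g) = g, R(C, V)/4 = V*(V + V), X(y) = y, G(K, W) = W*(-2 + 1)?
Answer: 3*√20822070/20 ≈ 684.47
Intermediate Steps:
G(K, W) = -W (G(K, W) = W*(-1) = -W)
R(C, V) = 8*V² (R(C, V) = 4*(V*(V + V)) = 4*(V*(2*V)) = 4*(2*V²) = 8*V²)
m = -617/40 (m = -617/(2*((-1*(-20)))) = -617/(2*20) = -½*617/20 = -617/40 ≈ -15.425)
√(R(459, 242) + m) = √(8*242² - 617/40) = √(8*58564 - 617/40) = √(468512 - 617/40) = √(18739863/40) = 3*√20822070/20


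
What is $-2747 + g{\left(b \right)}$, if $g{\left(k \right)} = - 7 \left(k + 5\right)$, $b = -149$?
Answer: $-1739$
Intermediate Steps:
$g{\left(k \right)} = -35 - 7 k$ ($g{\left(k \right)} = - 7 \left(5 + k\right) = -35 - 7 k$)
$-2747 + g{\left(b \right)} = -2747 - -1008 = -2747 + \left(-35 + 1043\right) = -2747 + 1008 = -1739$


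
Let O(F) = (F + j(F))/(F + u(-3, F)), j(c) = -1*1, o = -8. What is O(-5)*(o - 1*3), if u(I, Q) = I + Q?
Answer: -66/13 ≈ -5.0769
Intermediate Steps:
j(c) = -1
O(F) = (-1 + F)/(-3 + 2*F) (O(F) = (F - 1)/(F + (-3 + F)) = (-1 + F)/(-3 + 2*F))
O(-5)*(o - 1*3) = ((-1 - 5)/(-3 + 2*(-5)))*(-8 - 1*3) = (-6/(-3 - 10))*(-8 - 3) = (-6/(-13))*(-11) = -1/13*(-6)*(-11) = (6/13)*(-11) = -66/13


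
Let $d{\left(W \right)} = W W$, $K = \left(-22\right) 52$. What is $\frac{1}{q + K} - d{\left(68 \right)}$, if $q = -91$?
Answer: $- \frac{5710641}{1235} \approx -4624.0$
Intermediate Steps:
$K = -1144$
$d{\left(W \right)} = W^{2}$
$\frac{1}{q + K} - d{\left(68 \right)} = \frac{1}{-91 - 1144} - 68^{2} = \frac{1}{-1235} - 4624 = - \frac{1}{1235} - 4624 = - \frac{5710641}{1235}$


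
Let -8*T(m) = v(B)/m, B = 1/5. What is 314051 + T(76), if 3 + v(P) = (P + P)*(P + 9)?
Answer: 4773575183/15200 ≈ 3.1405e+5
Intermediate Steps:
B = ⅕ ≈ 0.20000
v(P) = -3 + 2*P*(9 + P) (v(P) = -3 + (P + P)*(P + 9) = -3 + (2*P)*(9 + P) = -3 + 2*P*(9 + P))
T(m) = -17/(200*m) (T(m) = -(-3 + 2*(⅕)² + 18*(⅕))/(8*m) = -(-3 + 2*(1/25) + 18/5)/(8*m) = -(-3 + 2/25 + 18/5)/(8*m) = -17/(200*m))
314051 + T(76) = 314051 - 17/200/76 = 314051 - 17/200*1/76 = 314051 - 17/15200 = 4773575183/15200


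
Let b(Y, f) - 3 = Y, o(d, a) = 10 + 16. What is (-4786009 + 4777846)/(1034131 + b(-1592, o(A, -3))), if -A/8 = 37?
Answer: -8163/1032542 ≈ -0.0079057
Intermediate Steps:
A = -296 (A = -8*37 = -296)
o(d, a) = 26
b(Y, f) = 3 + Y
(-4786009 + 4777846)/(1034131 + b(-1592, o(A, -3))) = (-4786009 + 4777846)/(1034131 + (3 - 1592)) = -8163/(1034131 - 1589) = -8163/1032542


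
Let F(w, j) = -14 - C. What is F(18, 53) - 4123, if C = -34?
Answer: -4103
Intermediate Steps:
F(w, j) = 20 (F(w, j) = -14 - 1*(-34) = -14 + 34 = 20)
F(18, 53) - 4123 = 20 - 4123 = -4103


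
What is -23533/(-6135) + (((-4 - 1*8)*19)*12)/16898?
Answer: 190437637/51834615 ≈ 3.6739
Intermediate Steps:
-23533/(-6135) + (((-4 - 1*8)*19)*12)/16898 = -23533*(-1/6135) + (((-4 - 8)*19)*12)*(1/16898) = 23533/6135 + (-12*19*12)*(1/16898) = 23533/6135 - 228*12*(1/16898) = 23533/6135 - 2736*1/16898 = 23533/6135 - 1368/8449 = 190437637/51834615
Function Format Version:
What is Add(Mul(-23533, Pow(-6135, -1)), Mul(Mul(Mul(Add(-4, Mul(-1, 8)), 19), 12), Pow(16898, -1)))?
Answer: Rational(190437637, 51834615) ≈ 3.6739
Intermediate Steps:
Add(Mul(-23533, Pow(-6135, -1)), Mul(Mul(Mul(Add(-4, Mul(-1, 8)), 19), 12), Pow(16898, -1))) = Add(Mul(-23533, Rational(-1, 6135)), Mul(Mul(Mul(Add(-4, -8), 19), 12), Rational(1, 16898))) = Add(Rational(23533, 6135), Mul(Mul(Mul(-12, 19), 12), Rational(1, 16898))) = Add(Rational(23533, 6135), Mul(Mul(-228, 12), Rational(1, 16898))) = Add(Rational(23533, 6135), Mul(-2736, Rational(1, 16898))) = Add(Rational(23533, 6135), Rational(-1368, 8449)) = Rational(190437637, 51834615)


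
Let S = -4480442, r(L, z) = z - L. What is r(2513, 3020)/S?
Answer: -507/4480442 ≈ -0.00011316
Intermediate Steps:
r(2513, 3020)/S = (3020 - 1*2513)/(-4480442) = (3020 - 2513)*(-1/4480442) = 507*(-1/4480442) = -507/4480442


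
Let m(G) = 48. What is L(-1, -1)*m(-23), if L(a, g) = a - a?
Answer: 0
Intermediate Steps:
L(a, g) = 0
L(-1, -1)*m(-23) = 0*48 = 0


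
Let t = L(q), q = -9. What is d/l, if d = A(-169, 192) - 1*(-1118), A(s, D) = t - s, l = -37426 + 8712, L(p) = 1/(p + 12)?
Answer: -1931/43071 ≈ -0.044833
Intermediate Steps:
L(p) = 1/(12 + p)
l = -28714
t = ⅓ (t = 1/(12 - 9) = 1/3 = ⅓ ≈ 0.33333)
A(s, D) = ⅓ - s
d = 3862/3 (d = (⅓ - 1*(-169)) - 1*(-1118) = (⅓ + 169) + 1118 = 508/3 + 1118 = 3862/3 ≈ 1287.3)
d/l = (3862/3)/(-28714) = (3862/3)*(-1/28714) = -1931/43071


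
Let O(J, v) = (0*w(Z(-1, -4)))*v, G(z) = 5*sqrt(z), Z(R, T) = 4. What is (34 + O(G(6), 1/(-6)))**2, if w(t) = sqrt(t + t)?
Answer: 1156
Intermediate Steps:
w(t) = sqrt(2)*sqrt(t) (w(t) = sqrt(2*t) = sqrt(2)*sqrt(t))
O(J, v) = 0 (O(J, v) = (0*(sqrt(2)*sqrt(4)))*v = (0*(sqrt(2)*2))*v = (0*(2*sqrt(2)))*v = 0*v = 0)
(34 + O(G(6), 1/(-6)))**2 = (34 + 0)**2 = 34**2 = 1156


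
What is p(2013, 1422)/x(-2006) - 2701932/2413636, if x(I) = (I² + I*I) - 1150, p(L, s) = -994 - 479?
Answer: -5436447834783/4855585157098 ≈ -1.1196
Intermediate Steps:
p(L, s) = -1473
x(I) = -1150 + 2*I² (x(I) = (I² + I²) - 1150 = 2*I² - 1150 = -1150 + 2*I²)
p(2013, 1422)/x(-2006) - 2701932/2413636 = -1473/(-1150 + 2*(-2006)²) - 2701932/2413636 = -1473/(-1150 + 2*4024036) - 2701932*1/2413636 = -1473/(-1150 + 8048072) - 675483/603409 = -1473/8046922 - 675483/603409 = -5436447834783/4855585157098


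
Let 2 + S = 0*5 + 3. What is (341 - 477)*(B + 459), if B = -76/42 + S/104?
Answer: -16974925/273 ≈ -62179.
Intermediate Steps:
S = 1 (S = -2 + (0*5 + 3) = -2 + (0 + 3) = -2 + 3 = 1)
B = -3931/2184 (B = -76/42 + 1/104 = -76*1/42 + 1*(1/104) = -38/21 + 1/104 = -3931/2184 ≈ -1.7999)
(341 - 477)*(B + 459) = (341 - 477)*(-3931/2184 + 459) = -136*998525/2184 = -16974925/273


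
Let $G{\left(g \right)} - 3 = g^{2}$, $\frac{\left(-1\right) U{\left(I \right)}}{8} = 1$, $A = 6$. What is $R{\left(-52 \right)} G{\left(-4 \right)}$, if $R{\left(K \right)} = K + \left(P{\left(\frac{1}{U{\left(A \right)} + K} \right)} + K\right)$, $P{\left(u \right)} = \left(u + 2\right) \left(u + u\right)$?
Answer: $- \frac{3559061}{1800} \approx -1977.3$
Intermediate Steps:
$U{\left(I \right)} = -8$ ($U{\left(I \right)} = \left(-8\right) 1 = -8$)
$P{\left(u \right)} = 2 u \left(2 + u\right)$ ($P{\left(u \right)} = \left(2 + u\right) 2 u = 2 u \left(2 + u\right)$)
$G{\left(g \right)} = 3 + g^{2}$
$R{\left(K \right)} = 2 K + \frac{2 \left(2 + \frac{1}{-8 + K}\right)}{-8 + K}$ ($R{\left(K \right)} = K + \left(\frac{2 \left(2 + \frac{1}{-8 + K}\right)}{-8 + K} + K\right) = K + \left(K + \frac{2 \left(2 + \frac{1}{-8 + K}\right)}{-8 + K}\right) = 2 K + \frac{2 \left(2 + \frac{1}{-8 + K}\right)}{-8 + K}$)
$R{\left(-52 \right)} G{\left(-4 \right)} = \frac{2 \left(-15 + 2 \left(-52\right) - 52 \left(-8 - 52\right)^{2}\right)}{\left(-8 - 52\right)^{2}} \left(3 + \left(-4\right)^{2}\right) = \frac{2 \left(-15 - 104 - 52 \left(-60\right)^{2}\right)}{3600} \left(3 + 16\right) = 2 \cdot \frac{1}{3600} \left(-15 - 104 - 187200\right) 19 = 2 \cdot \frac{1}{3600} \left(-187319\right) 19 = \left(- \frac{187319}{1800}\right) 19 = - \frac{3559061}{1800}$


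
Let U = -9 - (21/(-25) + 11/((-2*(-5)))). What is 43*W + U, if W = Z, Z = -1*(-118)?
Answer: 253237/50 ≈ 5064.7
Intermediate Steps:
Z = 118
W = 118
U = -463/50 (U = -9 - (21*(-1/25) + 11/10) = -9 - (-21/25 + 11*(⅒)) = -9 - (-21/25 + 11/10) = -9 - 1*13/50 = -9 - 13/50 = -463/50 ≈ -9.2600)
43*W + U = 43*118 - 463/50 = 5074 - 463/50 = 253237/50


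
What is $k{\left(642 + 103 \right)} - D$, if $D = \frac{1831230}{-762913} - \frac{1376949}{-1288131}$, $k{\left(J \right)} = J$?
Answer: $\frac{244481208870976}{327577295201} \approx 746.33$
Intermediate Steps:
$D = - \frac{436123946231}{327577295201}$ ($D = 1831230 \left(- \frac{1}{762913}\right) - - \frac{458983}{429377} = - \frac{1831230}{762913} + \frac{458983}{429377} = - \frac{436123946231}{327577295201} \approx -1.3314$)
$k{\left(642 + 103 \right)} - D = \left(642 + 103\right) - - \frac{436123946231}{327577295201} = 745 + \frac{436123946231}{327577295201} = \frac{244481208870976}{327577295201}$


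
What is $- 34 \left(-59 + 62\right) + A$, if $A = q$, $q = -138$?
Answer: $-240$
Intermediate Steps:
$A = -138$
$- 34 \left(-59 + 62\right) + A = - 34 \left(-59 + 62\right) - 138 = \left(-34\right) 3 - 138 = -102 - 138 = -240$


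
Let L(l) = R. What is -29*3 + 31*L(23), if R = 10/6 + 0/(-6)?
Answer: -106/3 ≈ -35.333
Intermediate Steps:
R = 5/3 (R = 10*(⅙) + 0*(-⅙) = 5/3 + 0 = 5/3 ≈ 1.6667)
L(l) = 5/3
-29*3 + 31*L(23) = -29*3 + 31*(5/3) = -87 + 155/3 = -106/3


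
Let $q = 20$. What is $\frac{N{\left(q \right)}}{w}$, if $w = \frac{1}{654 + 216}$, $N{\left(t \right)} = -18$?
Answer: $-15660$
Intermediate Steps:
$w = \frac{1}{870} \approx 0.0011494$
$\frac{N{\left(q \right)}}{w} = - 18 \frac{1}{\frac{1}{870}} = \left(-18\right) 870 = -15660$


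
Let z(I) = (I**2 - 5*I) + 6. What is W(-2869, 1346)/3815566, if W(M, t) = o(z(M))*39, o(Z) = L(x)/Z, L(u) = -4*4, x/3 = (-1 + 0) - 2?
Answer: -13/655443650829 ≈ -1.9834e-11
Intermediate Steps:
z(I) = 6 + I**2 - 5*I
x = -9 (x = 3*((-1 + 0) - 2) = 3*(-1 - 2) = 3*(-3) = -9)
L(u) = -16
o(Z) = -16/Z
W(M, t) = -624/(6 + M**2 - 5*M) (W(M, t) = -16/(6 + M**2 - 5*M)*39 = -624/(6 + M**2 - 5*M))
W(-2869, 1346)/3815566 = -624/(6 + (-2869)**2 - 5*(-2869))/3815566 = -624/(6 + 8231161 + 14345)*(1/3815566) = -624/8245512*(1/3815566) = -624*1/8245512*(1/3815566) = -26/343563*1/3815566 = -13/655443650829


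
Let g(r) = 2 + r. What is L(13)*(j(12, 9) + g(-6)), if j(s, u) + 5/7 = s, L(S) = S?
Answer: 663/7 ≈ 94.714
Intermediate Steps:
j(s, u) = -5/7 + s
L(13)*(j(12, 9) + g(-6)) = 13*((-5/7 + 12) + (2 - 6)) = 13*(79/7 - 4) = 13*(51/7) = 663/7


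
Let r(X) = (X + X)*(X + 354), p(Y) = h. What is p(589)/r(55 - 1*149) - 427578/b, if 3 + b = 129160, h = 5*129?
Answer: -4196663781/1262638832 ≈ -3.3237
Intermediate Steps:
h = 645
p(Y) = 645
b = 129157 (b = -3 + 129160 = 129157)
r(X) = 2*X*(354 + X) (r(X) = (2*X)*(354 + X) = 2*X*(354 + X))
p(589)/r(55 - 1*149) - 427578/b = 645/((2*(55 - 1*149)*(354 + (55 - 1*149)))) - 427578/129157 = 645/((2*(55 - 149)*(354 + (55 - 149)))) - 427578*1/129157 = 645/((2*(-94)*(354 - 94))) - 427578/129157 = 645/((2*(-94)*260)) - 427578/129157 = 645/(-48880) - 427578/129157 = 645*(-1/48880) - 427578/129157 = -129/9776 - 427578/129157 = -4196663781/1262638832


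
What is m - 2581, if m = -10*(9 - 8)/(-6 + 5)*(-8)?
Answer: -2661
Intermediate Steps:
m = -80 (m = -10/(-1)*(-8) = -10*(-1)*(-8) = 10*(-8) = -80)
m - 2581 = -80 - 2581 = -2661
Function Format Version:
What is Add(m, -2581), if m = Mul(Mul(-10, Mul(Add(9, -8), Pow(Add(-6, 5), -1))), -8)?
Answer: -2661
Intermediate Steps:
m = -80 (m = Mul(Mul(-10, Mul(1, Pow(-1, -1))), -8) = Mul(Mul(-10, Mul(1, -1)), -8) = Mul(Mul(-10, -1), -8) = Mul(10, -8) = -80)
Add(m, -2581) = Add(-80, -2581) = -2661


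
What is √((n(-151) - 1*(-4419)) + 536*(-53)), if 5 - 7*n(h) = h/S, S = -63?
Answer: I*√10578985/21 ≈ 154.88*I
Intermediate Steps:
n(h) = 5/7 + h/441 (n(h) = 5/7 - h/(7*(-63)) = 5/7 - h*(-1)/(7*63) = 5/7 - (-1)*h/441 = 5/7 + h/441)
√((n(-151) - 1*(-4419)) + 536*(-53)) = √(((5/7 + (1/441)*(-151)) - 1*(-4419)) + 536*(-53)) = √(((5/7 - 151/441) + 4419) - 28408) = √((164/441 + 4419) - 28408) = √(1948943/441 - 28408) = √(-10578985/441) = I*√10578985/21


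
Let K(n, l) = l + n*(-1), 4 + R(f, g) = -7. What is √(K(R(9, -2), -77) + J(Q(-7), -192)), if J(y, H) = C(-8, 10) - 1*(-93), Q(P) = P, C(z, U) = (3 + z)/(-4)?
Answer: √113/2 ≈ 5.3151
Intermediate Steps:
R(f, g) = -11 (R(f, g) = -4 - 7 = -11)
C(z, U) = -¾ - z/4 (C(z, U) = -(3 + z)/4 = -¾ - z/4)
K(n, l) = l - n
J(y, H) = 377/4 (J(y, H) = (-¾ - ¼*(-8)) - 1*(-93) = (-¾ + 2) + 93 = 5/4 + 93 = 377/4)
√(K(R(9, -2), -77) + J(Q(-7), -192)) = √((-77 - 1*(-11)) + 377/4) = √((-77 + 11) + 377/4) = √(-66 + 377/4) = √(113/4) = √113/2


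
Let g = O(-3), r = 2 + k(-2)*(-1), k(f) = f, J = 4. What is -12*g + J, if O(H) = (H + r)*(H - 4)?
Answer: 88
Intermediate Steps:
r = 4 (r = 2 - 2*(-1) = 2 + 2 = 4)
O(H) = (-4 + H)*(4 + H) (O(H) = (H + 4)*(H - 4) = (4 + H)*(-4 + H) = (-4 + H)*(4 + H))
g = -7 (g = -16 + (-3)² = -16 + 9 = -7)
-12*g + J = -12*(-7) + 4 = 84 + 4 = 88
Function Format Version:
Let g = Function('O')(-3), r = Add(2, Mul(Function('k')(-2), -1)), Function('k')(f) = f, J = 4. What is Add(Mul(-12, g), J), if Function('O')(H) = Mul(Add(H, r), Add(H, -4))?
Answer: 88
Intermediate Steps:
r = 4 (r = Add(2, Mul(-2, -1)) = Add(2, 2) = 4)
Function('O')(H) = Mul(Add(-4, H), Add(4, H)) (Function('O')(H) = Mul(Add(H, 4), Add(H, -4)) = Mul(Add(4, H), Add(-4, H)) = Mul(Add(-4, H), Add(4, H)))
g = -7 (g = Add(-16, Pow(-3, 2)) = Add(-16, 9) = -7)
Add(Mul(-12, g), J) = Add(Mul(-12, -7), 4) = Add(84, 4) = 88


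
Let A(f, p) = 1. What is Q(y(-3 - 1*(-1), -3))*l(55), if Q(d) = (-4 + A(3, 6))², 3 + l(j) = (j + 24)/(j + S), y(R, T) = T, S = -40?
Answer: 102/5 ≈ 20.400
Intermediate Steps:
l(j) = -3 + (24 + j)/(-40 + j) (l(j) = -3 + (j + 24)/(j - 40) = -3 + (24 + j)/(-40 + j))
Q(d) = 9 (Q(d) = (-4 + 1)² = (-3)² = 9)
Q(y(-3 - 1*(-1), -3))*l(55) = 9*(2*(72 - 1*55)/(-40 + 55)) = 9*(2*(72 - 55)/15) = 9*(2*(1/15)*17) = 9*(34/15) = 102/5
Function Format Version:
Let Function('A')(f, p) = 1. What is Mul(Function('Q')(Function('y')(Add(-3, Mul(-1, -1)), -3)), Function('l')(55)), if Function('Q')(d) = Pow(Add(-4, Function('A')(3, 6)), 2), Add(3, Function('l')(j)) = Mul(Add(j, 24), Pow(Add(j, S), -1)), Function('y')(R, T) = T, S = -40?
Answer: Rational(102, 5) ≈ 20.400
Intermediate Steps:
Function('l')(j) = Add(-3, Mul(Pow(Add(-40, j), -1), Add(24, j))) (Function('l')(j) = Add(-3, Mul(Add(j, 24), Pow(Add(j, -40), -1))) = Add(-3, Mul(Add(24, j), Pow(Add(-40, j), -1))) = Add(-3, Mul(Pow(Add(-40, j), -1), Add(24, j))))
Function('Q')(d) = 9 (Function('Q')(d) = Pow(Add(-4, 1), 2) = Pow(-3, 2) = 9)
Mul(Function('Q')(Function('y')(Add(-3, Mul(-1, -1)), -3)), Function('l')(55)) = Mul(9, Mul(2, Pow(Add(-40, 55), -1), Add(72, Mul(-1, 55)))) = Mul(9, Mul(2, Pow(15, -1), Add(72, -55))) = Mul(9, Mul(2, Rational(1, 15), 17)) = Mul(9, Rational(34, 15)) = Rational(102, 5)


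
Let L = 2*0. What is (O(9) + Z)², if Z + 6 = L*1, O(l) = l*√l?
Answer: 441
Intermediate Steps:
L = 0
O(l) = l^(3/2)
Z = -6 (Z = -6 + 0*1 = -6 + 0 = -6)
(O(9) + Z)² = (9^(3/2) - 6)² = (27 - 6)² = 21² = 441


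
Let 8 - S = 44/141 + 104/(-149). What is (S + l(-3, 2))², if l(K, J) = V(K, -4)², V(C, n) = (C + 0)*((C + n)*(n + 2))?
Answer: 1386523866435136/441378081 ≈ 3.1414e+6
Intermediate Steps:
V(C, n) = C*(2 + n)*(C + n) (V(C, n) = C*((C + n)*(2 + n)) = C*((2 + n)*(C + n)) = C*(2 + n)*(C + n))
l(K, J) = K²*(8 - 2*K)² (l(K, J) = (K*((-4)² + 2*K + 2*(-4) + K*(-4)))² = (K*(16 + 2*K - 8 - 4*K))² = (K*(8 - 2*K))² = K²*(8 - 2*K)²)
S = 176180/21009 (S = 8 - (44/141 + 104/(-149)) = 8 - (44*(1/141) + 104*(-1/149)) = 8 - (44/141 - 104/149) = 8 - 1*(-8108/21009) = 8 + 8108/21009 = 176180/21009 ≈ 8.3859)
(S + l(-3, 2))² = (176180/21009 + 4*(-3)²*(4 - 1*(-3))²)² = (176180/21009 + 4*9*(4 + 3)²)² = (176180/21009 + 4*9*7²)² = (176180/21009 + 4*9*49)² = (176180/21009 + 1764)² = (37236056/21009)² = 1386523866435136/441378081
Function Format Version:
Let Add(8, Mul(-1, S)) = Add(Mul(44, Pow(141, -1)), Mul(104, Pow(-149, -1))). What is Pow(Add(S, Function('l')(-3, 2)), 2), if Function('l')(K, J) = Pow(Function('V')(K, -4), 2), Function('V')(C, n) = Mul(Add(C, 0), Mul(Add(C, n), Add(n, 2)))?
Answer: Rational(1386523866435136, 441378081) ≈ 3.1414e+6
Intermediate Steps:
Function('V')(C, n) = Mul(C, Add(2, n), Add(C, n)) (Function('V')(C, n) = Mul(C, Mul(Add(C, n), Add(2, n))) = Mul(C, Mul(Add(2, n), Add(C, n))) = Mul(C, Add(2, n), Add(C, n)))
Function('l')(K, J) = Mul(Pow(K, 2), Pow(Add(8, Mul(-2, K)), 2)) (Function('l')(K, J) = Pow(Mul(K, Add(Pow(-4, 2), Mul(2, K), Mul(2, -4), Mul(K, -4))), 2) = Pow(Mul(K, Add(16, Mul(2, K), -8, Mul(-4, K))), 2) = Pow(Mul(K, Add(8, Mul(-2, K))), 2) = Mul(Pow(K, 2), Pow(Add(8, Mul(-2, K)), 2)))
S = Rational(176180, 21009) (S = Add(8, Mul(-1, Add(Mul(44, Pow(141, -1)), Mul(104, Pow(-149, -1))))) = Add(8, Mul(-1, Add(Mul(44, Rational(1, 141)), Mul(104, Rational(-1, 149))))) = Add(8, Mul(-1, Add(Rational(44, 141), Rational(-104, 149)))) = Add(8, Mul(-1, Rational(-8108, 21009))) = Add(8, Rational(8108, 21009)) = Rational(176180, 21009) ≈ 8.3859)
Pow(Add(S, Function('l')(-3, 2)), 2) = Pow(Add(Rational(176180, 21009), Mul(4, Pow(-3, 2), Pow(Add(4, Mul(-1, -3)), 2))), 2) = Pow(Add(Rational(176180, 21009), Mul(4, 9, Pow(Add(4, 3), 2))), 2) = Pow(Add(Rational(176180, 21009), Mul(4, 9, Pow(7, 2))), 2) = Pow(Add(Rational(176180, 21009), Mul(4, 9, 49)), 2) = Pow(Add(Rational(176180, 21009), 1764), 2) = Pow(Rational(37236056, 21009), 2) = Rational(1386523866435136, 441378081)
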